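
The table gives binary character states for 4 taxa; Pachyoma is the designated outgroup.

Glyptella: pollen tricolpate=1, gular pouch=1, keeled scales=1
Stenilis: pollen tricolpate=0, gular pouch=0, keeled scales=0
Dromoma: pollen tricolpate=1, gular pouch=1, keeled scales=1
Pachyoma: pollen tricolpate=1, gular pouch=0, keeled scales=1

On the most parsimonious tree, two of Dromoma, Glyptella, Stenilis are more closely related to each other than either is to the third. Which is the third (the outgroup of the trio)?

Character polarity is set by the outgroup: the derived state is whichever differs from the outgroup's state, so for pollen tricolpate, keeled scales the derived state is '0', and for the remaining characters it is '1'.
pollen tricolpate (derived state '0') is unique to Stenilis (autapomorphy; uninformative for grouping).
Only Dromoma and Glyptella show the derived state '1' for gular pouch, supporting them as a clade.
keeled scales: derived state '0' in Stenilis only — an autapomorphy, so it tells us nothing about relationships among taxa.
Most parsimonious ingroup topology: ((Dromoma,Glyptella),Stenilis).
Glyptella and Dromoma share a more recent common ancestor with each other than either does with Stenilis, so Stenilis is the least closely related of the three.

Stenilis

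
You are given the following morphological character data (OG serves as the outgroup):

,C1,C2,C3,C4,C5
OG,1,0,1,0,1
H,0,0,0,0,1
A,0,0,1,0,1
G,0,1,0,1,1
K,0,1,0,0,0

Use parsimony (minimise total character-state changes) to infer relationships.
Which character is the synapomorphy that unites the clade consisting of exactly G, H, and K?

C3

Character polarity is set by the outgroup: the derived state is whichever differs from the outgroup's state, so for C1, C3, C5 the derived state is '0', and for the remaining characters it is '1'.
C1 (derived state '0') is shared by all ingroup taxa — unites the whole ingroup.
Only G and K show the derived state '1' for C2, supporting them as a clade.
C3 (derived state '0') is shared by G, H, and K — a synapomorphy uniting that clade.
C4 (derived state '1') is unique to G (autapomorphy; uninformative for grouping).
C5: derived state '0' in K only — an autapomorphy, so it tells us nothing about relationships among taxa.
Most parsimonious ingroup topology: ((H,(G,K)),A).
The clade {G, H, K} is supported by C3: its derived state '0' occurs in exactly those taxa and in no other taxon (including the outgroup).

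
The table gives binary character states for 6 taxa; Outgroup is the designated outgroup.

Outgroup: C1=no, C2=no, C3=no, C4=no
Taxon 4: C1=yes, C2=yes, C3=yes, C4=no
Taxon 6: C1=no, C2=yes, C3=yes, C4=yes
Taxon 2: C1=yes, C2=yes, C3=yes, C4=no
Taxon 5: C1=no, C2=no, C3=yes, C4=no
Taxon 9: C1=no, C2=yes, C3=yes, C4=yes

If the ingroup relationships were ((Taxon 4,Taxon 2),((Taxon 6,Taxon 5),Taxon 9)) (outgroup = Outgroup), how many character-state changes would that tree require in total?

6

Map each character onto ((Taxon 4,Taxon 2),((Taxon 6,Taxon 5),Taxon 9)) (rooted by Outgroup) and count the minimum state changes it requires (Fitch parsimony):
C1: 1; C2: 2; C3: 1; C4: 2.
Total tree length = 6.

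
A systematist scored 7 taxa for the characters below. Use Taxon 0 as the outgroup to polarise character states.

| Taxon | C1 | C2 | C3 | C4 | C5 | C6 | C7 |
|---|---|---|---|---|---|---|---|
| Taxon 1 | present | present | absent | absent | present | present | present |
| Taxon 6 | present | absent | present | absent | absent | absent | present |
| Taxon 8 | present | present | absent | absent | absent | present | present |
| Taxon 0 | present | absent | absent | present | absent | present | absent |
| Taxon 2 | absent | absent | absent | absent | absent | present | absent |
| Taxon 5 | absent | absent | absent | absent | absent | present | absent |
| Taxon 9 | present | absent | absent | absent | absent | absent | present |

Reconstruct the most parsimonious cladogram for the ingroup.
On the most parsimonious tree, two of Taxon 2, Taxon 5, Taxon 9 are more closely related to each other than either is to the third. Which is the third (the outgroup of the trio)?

Taxon 9

Character polarity is set by the outgroup: the derived state is whichever differs from the outgroup's state, so for C1, C4, C6 the derived state is 'absent', and for the remaining characters it is 'present'.
C1: derived state 'absent' in Taxon 2 and Taxon 5 only — synapomorphy for {Taxon 2, Taxon 5}.
C2 (derived state 'present') is shared by Taxon 1 and Taxon 8 — a synapomorphy uniting that clade.
C3 (derived state 'present') is unique to Taxon 6 (autapomorphy; uninformative for grouping).
All ingroup taxa share the derived state 'absent' for C4; it defines the ingroup but does not resolve relationships within it.
C5: derived state 'present' in Taxon 1 only — an autapomorphy, so it tells us nothing about relationships among taxa.
C6: derived state 'absent' in Taxon 6 and Taxon 9 only — synapomorphy for {Taxon 6, Taxon 9}.
C7: derived state 'present' in Taxon 1, Taxon 6, Taxon 8, and Taxon 9 only — synapomorphy for {Taxon 1, Taxon 6, Taxon 8, Taxon 9}.
Most parsimonious ingroup topology: (((Taxon 1,Taxon 8),(Taxon 6,Taxon 9)),(Taxon 2,Taxon 5)).
Taxon 2 and Taxon 5 share a more recent common ancestor with each other than either does with Taxon 9, so Taxon 9 is the least closely related of the three.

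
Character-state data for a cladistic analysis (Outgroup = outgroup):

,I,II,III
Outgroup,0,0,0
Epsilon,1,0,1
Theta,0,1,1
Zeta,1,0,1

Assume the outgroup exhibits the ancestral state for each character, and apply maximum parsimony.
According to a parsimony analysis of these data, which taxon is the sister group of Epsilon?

The outgroup has state '0' for every character, so '1' is the derived state throughout.
Only Epsilon and Zeta show the derived state '1' for I, supporting them as a clade.
II: derived state '1' in Theta only — an autapomorphy, so it tells us nothing about relationships among taxa.
III (derived state '1') is shared by all ingroup taxa — unites the whole ingroup.
Most parsimonious ingroup topology: ((Epsilon,Zeta),Theta).
Epsilon and Zeta form a cherry on this tree, so they are sister taxa.

Zeta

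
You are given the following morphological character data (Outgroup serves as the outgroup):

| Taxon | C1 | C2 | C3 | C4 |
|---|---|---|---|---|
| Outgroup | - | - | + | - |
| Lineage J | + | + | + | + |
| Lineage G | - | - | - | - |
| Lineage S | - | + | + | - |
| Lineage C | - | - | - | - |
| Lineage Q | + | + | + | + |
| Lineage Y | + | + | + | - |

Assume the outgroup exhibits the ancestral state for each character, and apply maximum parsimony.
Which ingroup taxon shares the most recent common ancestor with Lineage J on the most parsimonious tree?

Lineage Q

Character polarity is set by the outgroup: the derived state is whichever differs from the outgroup's state, so for C3 the derived state is '-', and for the remaining characters it is '+'.
C1: derived state '+' in Lineage J, Lineage Q, and Lineage Y only — synapomorphy for {Lineage J, Lineage Q, Lineage Y}.
C2: derived state '+' in Lineage J, Lineage Q, Lineage S, and Lineage Y only — synapomorphy for {Lineage J, Lineage Q, Lineage S, Lineage Y}.
C3 (derived state '-') is shared by Lineage C and Lineage G — a synapomorphy uniting that clade.
Only Lineage J and Lineage Q show the derived state '+' for C4, supporting them as a clade.
Most parsimonious ingroup topology: ((((Lineage J,Lineage Q),Lineage Y),Lineage S),(Lineage G,Lineage C)).
Lineage J and Lineage Q form a cherry on this tree, so they are sister taxa.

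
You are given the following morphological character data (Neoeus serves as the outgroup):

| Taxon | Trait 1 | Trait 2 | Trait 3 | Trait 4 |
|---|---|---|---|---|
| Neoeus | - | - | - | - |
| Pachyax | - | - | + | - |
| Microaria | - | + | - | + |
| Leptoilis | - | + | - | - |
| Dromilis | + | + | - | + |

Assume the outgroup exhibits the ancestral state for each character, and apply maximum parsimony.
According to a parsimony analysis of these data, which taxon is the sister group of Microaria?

Dromilis

The outgroup has state '-' for every character, so '+' is the derived state throughout.
Trait 1 (derived state '+') is unique to Dromilis (autapomorphy; uninformative for grouping).
Trait 2 (derived state '+') is shared by Dromilis, Leptoilis, and Microaria — a synapomorphy uniting that clade.
Trait 3 (derived state '+') is unique to Pachyax (autapomorphy; uninformative for grouping).
Only Dromilis and Microaria show the derived state '+' for Trait 4, supporting them as a clade.
Most parsimonious ingroup topology: (Pachyax,((Microaria,Dromilis),Leptoilis)).
Microaria and Dromilis form a cherry on this tree, so they are sister taxa.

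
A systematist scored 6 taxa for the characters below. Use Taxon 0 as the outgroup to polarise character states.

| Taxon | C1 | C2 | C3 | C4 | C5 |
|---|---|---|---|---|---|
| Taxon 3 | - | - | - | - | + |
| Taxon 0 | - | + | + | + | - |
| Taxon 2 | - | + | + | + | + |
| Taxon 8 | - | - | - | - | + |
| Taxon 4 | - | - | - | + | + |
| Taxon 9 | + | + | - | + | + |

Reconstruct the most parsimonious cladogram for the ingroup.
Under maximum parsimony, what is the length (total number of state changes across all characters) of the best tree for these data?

5

Character polarity is set by the outgroup: the derived state is whichever differs from the outgroup's state, so for C2, C3, C4 the derived state is '-', and for the remaining characters it is '+'.
C1: derived state '+' in Taxon 9 only — an autapomorphy, so it tells us nothing about relationships among taxa.
Only Taxon 3, Taxon 4, and Taxon 8 show the derived state '-' for C2, supporting them as a clade.
C3 (derived state '-') is shared by Taxon 3, Taxon 4, Taxon 8, and Taxon 9 — a synapomorphy uniting that clade.
C4: derived state '-' in Taxon 3 and Taxon 8 only — synapomorphy for {Taxon 3, Taxon 8}.
All ingroup taxa share the derived state '+' for C5; it defines the ingroup but does not resolve relationships within it.
Most parsimonious ingroup topology: ((((Taxon 3,Taxon 8),Taxon 4),Taxon 9),Taxon 2).
Changes per character on this tree: C1: 1; C2: 1; C3: 1; C4: 1; C5: 1.
Total = 5.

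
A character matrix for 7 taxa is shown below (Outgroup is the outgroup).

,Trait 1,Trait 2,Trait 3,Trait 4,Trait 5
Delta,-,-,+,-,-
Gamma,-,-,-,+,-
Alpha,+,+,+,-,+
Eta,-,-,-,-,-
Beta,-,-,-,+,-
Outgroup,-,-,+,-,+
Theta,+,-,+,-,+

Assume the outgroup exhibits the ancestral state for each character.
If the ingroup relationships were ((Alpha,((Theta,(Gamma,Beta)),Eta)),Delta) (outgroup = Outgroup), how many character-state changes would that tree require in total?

Map each character onto ((Alpha,((Theta,(Gamma,Beta)),Eta)),Delta) (rooted by Outgroup) and count the minimum state changes it requires (Fitch parsimony):
Trait 1: 2; Trait 2: 1; Trait 3: 2; Trait 4: 1; Trait 5: 3.
Total tree length = 9.

9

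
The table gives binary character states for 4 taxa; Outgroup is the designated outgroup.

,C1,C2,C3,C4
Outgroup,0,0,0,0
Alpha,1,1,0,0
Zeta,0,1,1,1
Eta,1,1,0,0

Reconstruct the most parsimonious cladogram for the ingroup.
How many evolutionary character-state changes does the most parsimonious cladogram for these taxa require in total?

4

The outgroup has state '0' for every character, so '1' is the derived state throughout.
Only Alpha and Eta show the derived state '1' for C1, supporting them as a clade.
C2 (derived state '1') is shared by all ingroup taxa — unites the whole ingroup.
C3 (derived state '1') is unique to Zeta (autapomorphy; uninformative for grouping).
C4: derived state '1' in Zeta only — an autapomorphy, so it tells us nothing about relationships among taxa.
Most parsimonious ingroup topology: ((Alpha,Eta),Zeta).
Changes per character on this tree: C1: 1; C2: 1; C3: 1; C4: 1.
Total = 4.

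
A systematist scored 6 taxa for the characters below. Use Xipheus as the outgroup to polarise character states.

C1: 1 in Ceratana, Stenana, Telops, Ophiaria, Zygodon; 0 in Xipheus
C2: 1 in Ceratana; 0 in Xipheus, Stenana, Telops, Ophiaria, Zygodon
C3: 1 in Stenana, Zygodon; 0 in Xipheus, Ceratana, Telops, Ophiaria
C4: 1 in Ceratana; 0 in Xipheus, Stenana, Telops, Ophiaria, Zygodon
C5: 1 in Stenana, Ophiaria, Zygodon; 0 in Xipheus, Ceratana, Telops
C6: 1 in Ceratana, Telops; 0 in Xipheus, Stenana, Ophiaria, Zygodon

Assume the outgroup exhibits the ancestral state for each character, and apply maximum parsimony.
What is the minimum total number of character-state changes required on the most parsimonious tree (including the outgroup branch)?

6

The outgroup has state '0' for every character, so '1' is the derived state throughout.
All ingroup taxa share the derived state '1' for C1; it defines the ingroup but does not resolve relationships within it.
C2: derived state '1' in Ceratana only — an autapomorphy, so it tells us nothing about relationships among taxa.
C3: derived state '1' in Stenana and Zygodon only — synapomorphy for {Stenana, Zygodon}.
C4 (derived state '1') is unique to Ceratana (autapomorphy; uninformative for grouping).
Only Ophiaria, Stenana, and Zygodon show the derived state '1' for C5, supporting them as a clade.
Only Ceratana and Telops show the derived state '1' for C6, supporting them as a clade.
Most parsimonious ingroup topology: ((Ceratana,Telops),((Stenana,Zygodon),Ophiaria)).
Changes per character on this tree: C1: 1; C2: 1; C3: 1; C4: 1; C5: 1; C6: 1.
Total = 6.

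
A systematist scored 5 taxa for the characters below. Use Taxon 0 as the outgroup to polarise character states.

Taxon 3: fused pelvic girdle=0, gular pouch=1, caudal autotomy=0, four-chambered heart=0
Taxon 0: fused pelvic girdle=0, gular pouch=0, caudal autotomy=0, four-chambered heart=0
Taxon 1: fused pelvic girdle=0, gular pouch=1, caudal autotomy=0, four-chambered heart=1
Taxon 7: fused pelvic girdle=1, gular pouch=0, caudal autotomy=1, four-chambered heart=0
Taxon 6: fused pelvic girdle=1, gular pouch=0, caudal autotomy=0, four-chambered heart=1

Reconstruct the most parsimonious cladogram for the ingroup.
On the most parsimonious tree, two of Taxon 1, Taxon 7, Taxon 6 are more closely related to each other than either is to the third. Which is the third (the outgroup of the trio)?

The outgroup has state '0' for every character, so '1' is the derived state throughout.
Only Taxon 6 and Taxon 7 show the derived state '1' for fused pelvic girdle, supporting them as a clade.
gular pouch (derived state '1') is shared by Taxon 1 and Taxon 3 — a synapomorphy uniting that clade.
caudal autotomy (derived state '1') is unique to Taxon 7 (autapomorphy; uninformative for grouping).
four-chambered heart (state '1') occurs in Taxon 1 and Taxon 6 but conflicts with the nesting implied by the other characters — most parsimoniously interpreted as homoplasy.
Most parsimonious ingroup topology: ((Taxon 6,Taxon 7),(Taxon 3,Taxon 1)).
Taxon 6 and Taxon 7 share a more recent common ancestor with each other than either does with Taxon 1, so Taxon 1 is the least closely related of the three.

Taxon 1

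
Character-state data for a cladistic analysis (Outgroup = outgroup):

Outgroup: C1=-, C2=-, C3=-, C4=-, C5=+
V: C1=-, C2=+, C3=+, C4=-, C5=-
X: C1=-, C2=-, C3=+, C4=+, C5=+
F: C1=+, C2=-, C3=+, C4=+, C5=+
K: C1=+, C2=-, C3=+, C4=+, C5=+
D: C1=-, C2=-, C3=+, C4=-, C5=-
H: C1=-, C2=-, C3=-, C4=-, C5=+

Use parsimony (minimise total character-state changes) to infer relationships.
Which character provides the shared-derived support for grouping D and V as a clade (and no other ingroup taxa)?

Character polarity is set by the outgroup: the derived state is whichever differs from the outgroup's state, so for C5 the derived state is '-', and for the remaining characters it is '+'.
C1 (derived state '+') is shared by F and K — a synapomorphy uniting that clade.
C2 (derived state '+') is unique to V (autapomorphy; uninformative for grouping).
C3: derived state '+' in D, F, K, V, and X only — synapomorphy for {D, F, K, V, X}.
Only F, K, and X show the derived state '+' for C4, supporting them as a clade.
C5 (derived state '-') is shared by D and V — a synapomorphy uniting that clade.
Most parsimonious ingroup topology: (((V,D),(X,(F,K))),H).
The clade {D, V} is supported by C5: its derived state '-' occurs in exactly those taxa and in no other taxon (including the outgroup).

C5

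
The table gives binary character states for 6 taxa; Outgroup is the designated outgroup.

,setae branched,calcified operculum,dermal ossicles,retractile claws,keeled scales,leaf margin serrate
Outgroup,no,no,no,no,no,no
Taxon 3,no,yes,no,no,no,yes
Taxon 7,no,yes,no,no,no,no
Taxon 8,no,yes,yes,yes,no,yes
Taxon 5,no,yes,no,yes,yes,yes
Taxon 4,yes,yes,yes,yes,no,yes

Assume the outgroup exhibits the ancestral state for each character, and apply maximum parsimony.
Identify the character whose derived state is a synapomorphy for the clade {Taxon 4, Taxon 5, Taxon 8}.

retractile claws

The outgroup has state 'no' for every character, so 'yes' is the derived state throughout.
setae branched (derived state 'yes') is unique to Taxon 4 (autapomorphy; uninformative for grouping).
calcified operculum (derived state 'yes') is shared by all ingroup taxa — unites the whole ingroup.
dermal ossicles: derived state 'yes' in Taxon 4 and Taxon 8 only — synapomorphy for {Taxon 4, Taxon 8}.
Only Taxon 4, Taxon 5, and Taxon 8 show the derived state 'yes' for retractile claws, supporting them as a clade.
keeled scales (derived state 'yes') is unique to Taxon 5 (autapomorphy; uninformative for grouping).
leaf margin serrate (derived state 'yes') is shared by Taxon 3, Taxon 4, Taxon 5, and Taxon 8 — a synapomorphy uniting that clade.
Most parsimonious ingroup topology: ((Taxon 3,((Taxon 8,Taxon 4),Taxon 5)),Taxon 7).
The clade {Taxon 4, Taxon 5, Taxon 8} is supported by retractile claws: its derived state 'yes' occurs in exactly those taxa and in no other taxon (including the outgroup).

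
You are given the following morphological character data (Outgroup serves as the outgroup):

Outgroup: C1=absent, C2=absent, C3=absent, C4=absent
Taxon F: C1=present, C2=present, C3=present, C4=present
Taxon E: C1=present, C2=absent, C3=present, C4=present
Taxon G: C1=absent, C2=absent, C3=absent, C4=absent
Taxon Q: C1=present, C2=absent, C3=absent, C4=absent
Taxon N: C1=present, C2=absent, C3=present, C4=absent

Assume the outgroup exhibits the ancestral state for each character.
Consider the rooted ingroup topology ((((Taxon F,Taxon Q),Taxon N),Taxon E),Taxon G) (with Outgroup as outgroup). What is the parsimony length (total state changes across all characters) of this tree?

Map each character onto ((((Taxon F,Taxon Q),Taxon N),Taxon E),Taxon G) (rooted by Outgroup) and count the minimum state changes it requires (Fitch parsimony):
C1: 1; C2: 1; C3: 2; C4: 2.
Total tree length = 6.

6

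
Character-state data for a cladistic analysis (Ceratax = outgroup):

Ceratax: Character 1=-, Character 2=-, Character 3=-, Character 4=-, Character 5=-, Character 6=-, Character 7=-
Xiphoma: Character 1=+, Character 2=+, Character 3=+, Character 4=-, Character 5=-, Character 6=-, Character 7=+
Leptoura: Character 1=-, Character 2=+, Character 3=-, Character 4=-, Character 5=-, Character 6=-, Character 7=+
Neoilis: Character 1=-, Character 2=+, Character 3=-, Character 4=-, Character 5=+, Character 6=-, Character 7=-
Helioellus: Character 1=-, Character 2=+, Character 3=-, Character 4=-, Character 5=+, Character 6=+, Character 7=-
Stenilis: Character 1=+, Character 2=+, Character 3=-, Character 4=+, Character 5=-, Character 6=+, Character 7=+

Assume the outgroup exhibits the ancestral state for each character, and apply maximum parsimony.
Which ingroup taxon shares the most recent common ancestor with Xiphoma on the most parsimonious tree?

Stenilis

The outgroup has state '-' for every character, so '+' is the derived state throughout.
Only Stenilis and Xiphoma show the derived state '+' for Character 1, supporting them as a clade.
All ingroup taxa share the derived state '+' for Character 2; it defines the ingroup but does not resolve relationships within it.
Character 3: derived state '+' in Xiphoma only — an autapomorphy, so it tells us nothing about relationships among taxa.
Character 4 (derived state '+') is unique to Stenilis (autapomorphy; uninformative for grouping).
Character 5: derived state '+' in Helioellus and Neoilis only — synapomorphy for {Helioellus, Neoilis}.
Character 6 (state '+') occurs in Helioellus and Stenilis but conflicts with the nesting implied by the other characters — most parsimoniously interpreted as homoplasy.
Character 7 (derived state '+') is shared by Leptoura, Stenilis, and Xiphoma — a synapomorphy uniting that clade.
Most parsimonious ingroup topology: (((Xiphoma,Stenilis),Leptoura),(Neoilis,Helioellus)).
Xiphoma and Stenilis form a cherry on this tree, so they are sister taxa.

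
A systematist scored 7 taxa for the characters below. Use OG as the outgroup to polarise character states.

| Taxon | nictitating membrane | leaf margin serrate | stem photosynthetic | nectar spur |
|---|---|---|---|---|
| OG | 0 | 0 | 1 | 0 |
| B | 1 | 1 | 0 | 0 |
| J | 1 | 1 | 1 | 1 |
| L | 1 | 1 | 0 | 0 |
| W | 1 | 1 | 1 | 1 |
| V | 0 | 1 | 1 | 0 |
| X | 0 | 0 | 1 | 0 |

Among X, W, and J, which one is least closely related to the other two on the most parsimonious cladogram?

Character polarity is set by the outgroup: the derived state is whichever differs from the outgroup's state, so for stem photosynthetic the derived state is '0', and for the remaining characters it is '1'.
nictitating membrane: derived state '1' in B, J, L, and W only — synapomorphy for {B, J, L, W}.
leaf margin serrate (derived state '1') is shared by B, J, L, V, and W — a synapomorphy uniting that clade.
Only B and L show the derived state '0' for stem photosynthetic, supporting them as a clade.
nectar spur (derived state '1') is shared by J and W — a synapomorphy uniting that clade.
Most parsimonious ingroup topology: ((((B,L),(J,W)),V),X).
W and J share a more recent common ancestor with each other than either does with X, so X is the least closely related of the three.

X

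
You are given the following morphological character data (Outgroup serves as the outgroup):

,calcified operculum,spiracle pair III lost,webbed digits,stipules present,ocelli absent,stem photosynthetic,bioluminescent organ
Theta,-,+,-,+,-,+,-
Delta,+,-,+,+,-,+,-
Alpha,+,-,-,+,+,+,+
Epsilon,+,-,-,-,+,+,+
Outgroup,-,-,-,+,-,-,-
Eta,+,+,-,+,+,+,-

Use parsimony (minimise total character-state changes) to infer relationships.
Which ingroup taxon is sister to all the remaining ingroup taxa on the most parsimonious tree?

Theta

Character polarity is set by the outgroup: the derived state is whichever differs from the outgroup's state, so for stipules present the derived state is '-', and for the remaining characters it is '+'.
Only Alpha, Delta, Epsilon, and Eta show the derived state '+' for calcified operculum, supporting them as a clade.
spiracle pair III lost groups Eta and Theta, which is incompatible with the clades supported by the remaining characters; treating it as convergent (homoplasy) costs fewer steps than any alternative tree.
webbed digits (derived state '+') is unique to Delta (autapomorphy; uninformative for grouping).
stipules present: derived state '-' in Epsilon only — an autapomorphy, so it tells us nothing about relationships among taxa.
Only Alpha, Epsilon, and Eta show the derived state '+' for ocelli absent, supporting them as a clade.
All ingroup taxa share the derived state '+' for stem photosynthetic; it defines the ingroup but does not resolve relationships within it.
bioluminescent organ: derived state '+' in Alpha and Epsilon only — synapomorphy for {Alpha, Epsilon}.
Most parsimonious ingroup topology: ((((Epsilon,Alpha),Eta),Delta),Theta).
Theta is sister to the clade containing all other ingroup taxa, so it is the earliest-diverging (most basal) ingroup lineage.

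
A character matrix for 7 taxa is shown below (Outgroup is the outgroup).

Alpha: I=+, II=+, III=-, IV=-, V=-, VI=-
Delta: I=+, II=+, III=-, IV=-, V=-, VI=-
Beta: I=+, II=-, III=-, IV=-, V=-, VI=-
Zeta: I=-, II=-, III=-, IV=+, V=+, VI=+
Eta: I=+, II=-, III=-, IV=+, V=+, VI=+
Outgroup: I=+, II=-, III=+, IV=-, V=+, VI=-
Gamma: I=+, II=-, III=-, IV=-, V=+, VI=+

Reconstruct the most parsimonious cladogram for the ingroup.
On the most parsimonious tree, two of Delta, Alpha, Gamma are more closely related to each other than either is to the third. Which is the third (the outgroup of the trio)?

Gamma

Character polarity is set by the outgroup: the derived state is whichever differs from the outgroup's state, so for I, III, V the derived state is '-', and for the remaining characters it is '+'.
I (derived state '-') is unique to Zeta (autapomorphy; uninformative for grouping).
II (derived state '+') is shared by Alpha and Delta — a synapomorphy uniting that clade.
III (derived state '-') is shared by all ingroup taxa — unites the whole ingroup.
IV (derived state '+') is shared by Eta and Zeta — a synapomorphy uniting that clade.
Only Alpha, Beta, and Delta show the derived state '-' for V, supporting them as a clade.
Only Eta, Gamma, and Zeta show the derived state '+' for VI, supporting them as a clade.
Most parsimonious ingroup topology: (((Delta,Alpha),Beta),(Gamma,(Eta,Zeta))).
Delta and Alpha share a more recent common ancestor with each other than either does with Gamma, so Gamma is the least closely related of the three.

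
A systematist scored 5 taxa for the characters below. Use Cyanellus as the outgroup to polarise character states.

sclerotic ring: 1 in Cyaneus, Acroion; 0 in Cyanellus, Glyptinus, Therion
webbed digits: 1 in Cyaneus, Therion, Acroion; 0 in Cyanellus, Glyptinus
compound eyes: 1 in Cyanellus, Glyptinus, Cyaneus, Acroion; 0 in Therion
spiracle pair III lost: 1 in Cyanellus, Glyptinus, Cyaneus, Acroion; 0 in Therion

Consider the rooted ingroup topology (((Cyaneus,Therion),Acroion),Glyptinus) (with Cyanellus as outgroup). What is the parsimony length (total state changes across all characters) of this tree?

5

Map each character onto (((Cyaneus,Therion),Acroion),Glyptinus) (rooted by Cyanellus) and count the minimum state changes it requires (Fitch parsimony):
sclerotic ring: 2; webbed digits: 1; compound eyes: 1; spiracle pair III lost: 1.
Total tree length = 5.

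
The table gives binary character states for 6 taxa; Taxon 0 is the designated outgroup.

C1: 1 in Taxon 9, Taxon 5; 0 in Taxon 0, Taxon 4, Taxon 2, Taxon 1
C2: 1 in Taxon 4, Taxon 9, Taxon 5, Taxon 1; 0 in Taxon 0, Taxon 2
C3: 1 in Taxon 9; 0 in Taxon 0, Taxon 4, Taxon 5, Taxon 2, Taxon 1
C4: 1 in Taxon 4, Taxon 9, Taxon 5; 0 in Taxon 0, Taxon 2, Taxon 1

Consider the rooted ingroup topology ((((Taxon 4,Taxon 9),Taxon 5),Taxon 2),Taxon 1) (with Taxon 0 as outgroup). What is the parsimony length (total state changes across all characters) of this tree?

6

Map each character onto ((((Taxon 4,Taxon 9),Taxon 5),Taxon 2),Taxon 1) (rooted by Taxon 0) and count the minimum state changes it requires (Fitch parsimony):
C1: 2; C2: 2; C3: 1; C4: 1.
Total tree length = 6.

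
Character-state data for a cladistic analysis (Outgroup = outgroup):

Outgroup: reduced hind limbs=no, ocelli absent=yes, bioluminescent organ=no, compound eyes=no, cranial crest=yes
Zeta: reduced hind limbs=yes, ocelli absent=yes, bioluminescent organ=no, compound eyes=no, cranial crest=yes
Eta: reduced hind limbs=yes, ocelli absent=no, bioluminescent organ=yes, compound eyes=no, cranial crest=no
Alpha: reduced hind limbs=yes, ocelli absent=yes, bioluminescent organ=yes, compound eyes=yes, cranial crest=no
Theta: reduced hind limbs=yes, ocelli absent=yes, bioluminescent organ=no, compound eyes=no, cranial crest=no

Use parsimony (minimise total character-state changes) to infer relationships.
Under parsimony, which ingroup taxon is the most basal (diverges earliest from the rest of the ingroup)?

Zeta

Character polarity is set by the outgroup: the derived state is whichever differs from the outgroup's state, so for ocelli absent, cranial crest the derived state is 'no', and for the remaining characters it is 'yes'.
reduced hind limbs (derived state 'yes') is shared by all ingroup taxa — unites the whole ingroup.
ocelli absent (derived state 'no') is unique to Eta (autapomorphy; uninformative for grouping).
Only Alpha and Eta show the derived state 'yes' for bioluminescent organ, supporting them as a clade.
compound eyes (derived state 'yes') is unique to Alpha (autapomorphy; uninformative for grouping).
Only Alpha, Eta, and Theta show the derived state 'no' for cranial crest, supporting them as a clade.
Most parsimonious ingroup topology: (Zeta,((Eta,Alpha),Theta)).
Zeta is sister to the clade containing all other ingroup taxa, so it is the earliest-diverging (most basal) ingroup lineage.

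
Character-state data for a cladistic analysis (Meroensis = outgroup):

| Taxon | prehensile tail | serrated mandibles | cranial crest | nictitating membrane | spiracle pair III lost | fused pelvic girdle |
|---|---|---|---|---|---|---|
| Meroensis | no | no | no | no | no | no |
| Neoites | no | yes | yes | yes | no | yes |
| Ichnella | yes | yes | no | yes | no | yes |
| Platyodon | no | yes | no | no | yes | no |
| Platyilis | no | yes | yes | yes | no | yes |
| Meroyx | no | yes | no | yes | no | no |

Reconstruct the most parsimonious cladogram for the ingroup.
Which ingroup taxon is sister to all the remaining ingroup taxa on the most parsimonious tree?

The outgroup has state 'no' for every character, so 'yes' is the derived state throughout.
prehensile tail: derived state 'yes' in Ichnella only — an autapomorphy, so it tells us nothing about relationships among taxa.
serrated mandibles (derived state 'yes') is shared by all ingroup taxa — unites the whole ingroup.
Only Neoites and Platyilis show the derived state 'yes' for cranial crest, supporting them as a clade.
Only Ichnella, Meroyx, Neoites, and Platyilis show the derived state 'yes' for nictitating membrane, supporting them as a clade.
spiracle pair III lost: derived state 'yes' in Platyodon only — an autapomorphy, so it tells us nothing about relationships among taxa.
Only Ichnella, Neoites, and Platyilis show the derived state 'yes' for fused pelvic girdle, supporting them as a clade.
Most parsimonious ingroup topology: ((((Neoites,Platyilis),Ichnella),Meroyx),Platyodon).
Platyodon is sister to the clade containing all other ingroup taxa, so it is the earliest-diverging (most basal) ingroup lineage.

Platyodon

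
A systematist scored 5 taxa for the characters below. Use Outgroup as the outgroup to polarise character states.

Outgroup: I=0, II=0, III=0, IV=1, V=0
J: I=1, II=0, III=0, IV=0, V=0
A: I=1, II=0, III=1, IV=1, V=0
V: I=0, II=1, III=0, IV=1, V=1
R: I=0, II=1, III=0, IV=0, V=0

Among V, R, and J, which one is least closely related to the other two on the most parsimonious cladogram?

Character polarity is set by the outgroup: the derived state is whichever differs from the outgroup's state, so for IV the derived state is '0', and for the remaining characters it is '1'.
I: derived state '1' in A and J only — synapomorphy for {A, J}.
Only R and V show the derived state '1' for II, supporting them as a clade.
III (derived state '1') is unique to A (autapomorphy; uninformative for grouping).
IV (state '0') occurs in J and R but conflicts with the nesting implied by the other characters — most parsimoniously interpreted as homoplasy.
V (derived state '1') is unique to V (autapomorphy; uninformative for grouping).
Most parsimonious ingroup topology: ((J,A),(V,R)).
V and R share a more recent common ancestor with each other than either does with J, so J is the least closely related of the three.

J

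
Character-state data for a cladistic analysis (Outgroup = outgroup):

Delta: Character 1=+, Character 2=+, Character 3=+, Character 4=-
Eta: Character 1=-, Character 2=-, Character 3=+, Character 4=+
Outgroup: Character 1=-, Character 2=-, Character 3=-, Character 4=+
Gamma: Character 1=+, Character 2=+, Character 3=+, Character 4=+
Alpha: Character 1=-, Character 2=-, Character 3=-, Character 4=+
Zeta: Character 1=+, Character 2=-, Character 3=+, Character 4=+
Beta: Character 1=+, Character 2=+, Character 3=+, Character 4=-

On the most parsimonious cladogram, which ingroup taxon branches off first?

Character polarity is set by the outgroup: the derived state is whichever differs from the outgroup's state, so for Character 4 the derived state is '-', and for the remaining characters it is '+'.
Character 1: derived state '+' in Beta, Delta, Gamma, and Zeta only — synapomorphy for {Beta, Delta, Gamma, Zeta}.
Character 2 (derived state '+') is shared by Beta, Delta, and Gamma — a synapomorphy uniting that clade.
Only Beta, Delta, Eta, Gamma, and Zeta show the derived state '+' for Character 3, supporting them as a clade.
Character 4: derived state '-' in Beta and Delta only — synapomorphy for {Beta, Delta}.
Most parsimonious ingroup topology: ((Eta,(Zeta,(Gamma,(Beta,Delta)))),Alpha).
Alpha is sister to the clade containing all other ingroup taxa, so it is the earliest-diverging (most basal) ingroup lineage.

Alpha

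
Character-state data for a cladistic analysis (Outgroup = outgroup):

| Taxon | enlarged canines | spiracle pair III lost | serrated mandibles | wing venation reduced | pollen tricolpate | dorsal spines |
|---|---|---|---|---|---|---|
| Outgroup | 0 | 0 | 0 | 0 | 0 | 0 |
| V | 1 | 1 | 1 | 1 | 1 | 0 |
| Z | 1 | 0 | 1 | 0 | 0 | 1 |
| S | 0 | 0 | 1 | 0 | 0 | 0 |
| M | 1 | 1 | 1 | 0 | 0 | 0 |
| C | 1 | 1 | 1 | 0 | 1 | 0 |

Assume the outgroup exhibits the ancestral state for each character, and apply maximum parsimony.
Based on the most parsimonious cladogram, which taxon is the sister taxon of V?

C

The outgroup has state '0' for every character, so '1' is the derived state throughout.
enlarged canines: derived state '1' in C, M, V, and Z only — synapomorphy for {C, M, V, Z}.
spiracle pair III lost (derived state '1') is shared by C, M, and V — a synapomorphy uniting that clade.
serrated mandibles (derived state '1') is shared by all ingroup taxa — unites the whole ingroup.
wing venation reduced: derived state '1' in V only — an autapomorphy, so it tells us nothing about relationships among taxa.
Only C and V show the derived state '1' for pollen tricolpate, supporting them as a clade.
dorsal spines (derived state '1') is unique to Z (autapomorphy; uninformative for grouping).
Most parsimonious ingroup topology: ((((V,C),M),Z),S).
V and C form a cherry on this tree, so they are sister taxa.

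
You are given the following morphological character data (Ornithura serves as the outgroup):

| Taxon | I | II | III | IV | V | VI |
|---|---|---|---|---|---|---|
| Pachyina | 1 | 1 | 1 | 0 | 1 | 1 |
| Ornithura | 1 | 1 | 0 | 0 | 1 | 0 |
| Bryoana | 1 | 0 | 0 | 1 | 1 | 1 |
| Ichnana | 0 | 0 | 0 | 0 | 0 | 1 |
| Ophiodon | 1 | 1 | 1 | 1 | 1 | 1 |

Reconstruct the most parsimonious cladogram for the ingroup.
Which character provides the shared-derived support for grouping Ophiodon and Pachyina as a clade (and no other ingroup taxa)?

III

Character polarity is set by the outgroup: the derived state is whichever differs from the outgroup's state, so for I, II, V the derived state is '0', and for the remaining characters it is '1'.
I: derived state '0' in Ichnana only — an autapomorphy, so it tells us nothing about relationships among taxa.
II (derived state '0') is shared by Bryoana and Ichnana — a synapomorphy uniting that clade.
III: derived state '1' in Ophiodon and Pachyina only — synapomorphy for {Ophiodon, Pachyina}.
IV (state '1') occurs in Bryoana and Ophiodon but conflicts with the nesting implied by the other characters — most parsimoniously interpreted as homoplasy.
V: derived state '0' in Ichnana only — an autapomorphy, so it tells us nothing about relationships among taxa.
All ingroup taxa share the derived state '1' for VI; it defines the ingroup but does not resolve relationships within it.
Most parsimonious ingroup topology: ((Ophiodon,Pachyina),(Ichnana,Bryoana)).
The clade {Ophiodon, Pachyina} is supported by III: its derived state '1' occurs in exactly those taxa and in no other taxon (including the outgroup).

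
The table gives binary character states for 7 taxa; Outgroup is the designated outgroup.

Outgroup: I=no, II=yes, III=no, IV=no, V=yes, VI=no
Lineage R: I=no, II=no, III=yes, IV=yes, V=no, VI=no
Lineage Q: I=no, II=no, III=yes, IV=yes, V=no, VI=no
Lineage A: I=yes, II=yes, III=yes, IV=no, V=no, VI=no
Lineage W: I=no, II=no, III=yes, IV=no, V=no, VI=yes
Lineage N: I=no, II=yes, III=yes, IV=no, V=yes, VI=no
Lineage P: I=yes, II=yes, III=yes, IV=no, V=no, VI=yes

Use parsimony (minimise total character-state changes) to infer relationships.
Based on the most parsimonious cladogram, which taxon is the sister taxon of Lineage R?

Character polarity is set by the outgroup: the derived state is whichever differs from the outgroup's state, so for II, V the derived state is 'no', and for the remaining characters it is 'yes'.
I (derived state 'yes') is shared by Lineage A and Lineage P — a synapomorphy uniting that clade.
Only Lineage Q, Lineage R, and Lineage W show the derived state 'no' for II, supporting them as a clade.
III (derived state 'yes') is shared by all ingroup taxa — unites the whole ingroup.
Only Lineage Q and Lineage R show the derived state 'yes' for IV, supporting them as a clade.
V (derived state 'no') is shared by Lineage A, Lineage P, Lineage Q, Lineage R, and Lineage W — a synapomorphy uniting that clade.
VI (state 'yes') occurs in Lineage P and Lineage W but conflicts with the nesting implied by the other characters — most parsimoniously interpreted as homoplasy.
Most parsimonious ingroup topology: ((((Lineage R,Lineage Q),Lineage W),(Lineage A,Lineage P)),Lineage N).
Lineage R and Lineage Q form a cherry on this tree, so they are sister taxa.

Lineage Q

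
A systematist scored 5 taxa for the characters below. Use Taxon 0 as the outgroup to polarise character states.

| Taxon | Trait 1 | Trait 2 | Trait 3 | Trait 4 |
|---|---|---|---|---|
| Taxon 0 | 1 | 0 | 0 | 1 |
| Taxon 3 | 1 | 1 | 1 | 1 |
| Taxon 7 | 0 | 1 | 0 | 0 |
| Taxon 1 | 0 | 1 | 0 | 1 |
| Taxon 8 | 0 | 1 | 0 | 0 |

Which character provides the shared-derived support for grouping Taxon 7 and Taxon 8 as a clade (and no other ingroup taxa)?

Trait 4

Character polarity is set by the outgroup: the derived state is whichever differs from the outgroup's state, so for Trait 1, Trait 4 the derived state is '0', and for the remaining characters it is '1'.
Trait 1 (derived state '0') is shared by Taxon 1, Taxon 7, and Taxon 8 — a synapomorphy uniting that clade.
Trait 2 (derived state '1') is shared by all ingroup taxa — unites the whole ingroup.
Trait 3: derived state '1' in Taxon 3 only — an autapomorphy, so it tells us nothing about relationships among taxa.
Trait 4: derived state '0' in Taxon 7 and Taxon 8 only — synapomorphy for {Taxon 7, Taxon 8}.
Most parsimonious ingroup topology: (Taxon 3,((Taxon 7,Taxon 8),Taxon 1)).
The clade {Taxon 7, Taxon 8} is supported by Trait 4: its derived state '0' occurs in exactly those taxa and in no other taxon (including the outgroup).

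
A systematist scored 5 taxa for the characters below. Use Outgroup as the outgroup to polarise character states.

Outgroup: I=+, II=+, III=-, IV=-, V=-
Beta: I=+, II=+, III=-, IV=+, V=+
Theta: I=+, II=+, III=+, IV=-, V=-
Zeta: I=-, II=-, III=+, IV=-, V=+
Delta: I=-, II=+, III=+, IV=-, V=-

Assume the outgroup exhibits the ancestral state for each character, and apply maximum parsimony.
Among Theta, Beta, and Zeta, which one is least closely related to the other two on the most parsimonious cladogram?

Beta

Character polarity is set by the outgroup: the derived state is whichever differs from the outgroup's state, so for I, II the derived state is '-', and for the remaining characters it is '+'.
I: derived state '-' in Delta and Zeta only — synapomorphy for {Delta, Zeta}.
II: derived state '-' in Zeta only — an autapomorphy, so it tells us nothing about relationships among taxa.
III (derived state '+') is shared by Delta, Theta, and Zeta — a synapomorphy uniting that clade.
IV (derived state '+') is unique to Beta (autapomorphy; uninformative for grouping).
V groups Beta and Zeta, which is incompatible with the clades supported by the remaining characters; treating it as convergent (homoplasy) costs fewer steps than any alternative tree.
Most parsimonious ingroup topology: (Beta,(Theta,(Zeta,Delta))).
Theta and Zeta share a more recent common ancestor with each other than either does with Beta, so Beta is the least closely related of the three.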